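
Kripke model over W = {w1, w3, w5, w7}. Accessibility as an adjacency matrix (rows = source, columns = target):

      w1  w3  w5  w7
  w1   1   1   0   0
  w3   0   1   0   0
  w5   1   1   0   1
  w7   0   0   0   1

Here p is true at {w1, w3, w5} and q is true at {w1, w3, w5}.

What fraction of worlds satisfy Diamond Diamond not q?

w1: successors {w1, w3}; Diamond not q there: w1:F, w3:F. ✗
w3: successors {w3}; Diamond not q there: w3:F. ✗
w5: successors {w1, w3, w7}; Diamond not q there: w1:F, w3:F, w7:T. ✓
w7: successors {w7}; Diamond not q there: w7:T. ✓
That's 2 of 4 worlds, so 2/4 = 1/2.

1/2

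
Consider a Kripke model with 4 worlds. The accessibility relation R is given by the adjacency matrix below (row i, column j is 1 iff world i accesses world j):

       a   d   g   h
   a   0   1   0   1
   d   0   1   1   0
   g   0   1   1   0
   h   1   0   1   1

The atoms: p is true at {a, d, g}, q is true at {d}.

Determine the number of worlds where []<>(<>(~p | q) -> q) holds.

2

a: successors {d, h}; <>(<>(~p | q) -> q) there: d:T, h:F. ✗
d: successors {d, g}; <>(<>(~p | q) -> q) there: d:T, g:T. ✓
g: successors {d, g}; <>(<>(~p | q) -> q) there: d:T, g:T. ✓
h: successors {a, g, h}; <>(<>(~p | q) -> q) there: a:T, g:T, h:F. ✗
Satisfying worlds: {d, g}.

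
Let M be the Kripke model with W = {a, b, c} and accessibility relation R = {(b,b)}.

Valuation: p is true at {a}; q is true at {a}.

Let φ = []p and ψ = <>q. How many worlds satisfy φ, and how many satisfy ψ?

For []p:
a: no successors, so []p holds vacuously. ✓
b: successors {b}; p there: b:F. ✗
c: no successors, so []p holds vacuously. ✓
— 2 worlds.
For <>q:
a: no successors, so <>q fails. ✗
b: successors {b}; q there: b:F. ✗
c: no successors, so <>q fails. ✗
— 0 worlds.

2 and 0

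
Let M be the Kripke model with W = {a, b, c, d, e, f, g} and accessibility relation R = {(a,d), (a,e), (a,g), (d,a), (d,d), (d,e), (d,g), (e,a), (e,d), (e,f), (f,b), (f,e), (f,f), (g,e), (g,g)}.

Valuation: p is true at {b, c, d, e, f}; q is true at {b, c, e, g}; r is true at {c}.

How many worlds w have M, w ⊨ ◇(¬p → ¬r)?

a: successors {d, e, g}; ¬p → ¬r there: d:T, e:T, g:T. ✓
b: no successors, so ◇(¬p → ¬r) fails. ✗
c: no successors, so ◇(¬p → ¬r) fails. ✗
d: successors {a, d, e, g}; ¬p → ¬r there: a:T, d:T, e:T, g:T. ✓
e: successors {a, d, f}; ¬p → ¬r there: a:T, d:T, f:T. ✓
f: successors {b, e, f}; ¬p → ¬r there: b:T, e:T, f:T. ✓
g: successors {e, g}; ¬p → ¬r there: e:T, g:T. ✓
Satisfying worlds: {a, d, e, f, g}.

5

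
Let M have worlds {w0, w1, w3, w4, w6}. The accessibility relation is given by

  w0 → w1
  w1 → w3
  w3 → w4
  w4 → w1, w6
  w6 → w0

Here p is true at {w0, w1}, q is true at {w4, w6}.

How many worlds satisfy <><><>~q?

4

w0: successors {w1}; <><>~q there: w1:F. ✗
w1: successors {w3}; <><>~q there: w3:T. ✓
w3: successors {w4}; <><>~q there: w4:T. ✓
w4: successors {w1, w6}; <><>~q there: w1:F, w6:T. ✓
w6: successors {w0}; <><>~q there: w0:T. ✓
Satisfying worlds: {w1, w3, w4, w6}.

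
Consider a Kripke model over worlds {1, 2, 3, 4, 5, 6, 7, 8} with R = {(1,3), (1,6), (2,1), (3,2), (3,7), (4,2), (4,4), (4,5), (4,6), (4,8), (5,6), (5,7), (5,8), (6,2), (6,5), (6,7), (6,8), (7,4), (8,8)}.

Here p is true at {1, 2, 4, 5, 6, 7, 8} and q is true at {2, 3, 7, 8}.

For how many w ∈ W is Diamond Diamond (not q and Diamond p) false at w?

1

1: successors {3, 6}; Diamond (not q and Diamond p) there: 3:F, 6:T. ✓
2: successors {1}; Diamond (not q and Diamond p) there: 1:T. ✓
3: successors {2, 7}; Diamond (not q and Diamond p) there: 2:T, 7:T. ✓
4: successors {2, 4, 5, 6, 8}; Diamond (not q and Diamond p) there: 2:T, 4:T, 5:T, 6:T, 8:F. ✓
5: successors {6, 7, 8}; Diamond (not q and Diamond p) there: 6:T, 7:T, 8:F. ✓
6: successors {2, 5, 7, 8}; Diamond (not q and Diamond p) there: 2:T, 5:T, 7:T, 8:F. ✓
7: successors {4}; Diamond (not q and Diamond p) there: 4:T. ✓
8: successors {8}; Diamond (not q and Diamond p) there: 8:F. ✗
Satisfying worlds: {1, 2, 3, 4, 5, 6, 7}.
So Diamond Diamond (not q and Diamond p) fails at the other 1 world.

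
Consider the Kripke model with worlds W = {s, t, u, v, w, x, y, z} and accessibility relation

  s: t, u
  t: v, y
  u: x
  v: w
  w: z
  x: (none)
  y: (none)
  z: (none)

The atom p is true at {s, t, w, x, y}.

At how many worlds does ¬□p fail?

5

s: □p is F. ✓
t: □p is F. ✓
u: □p is T. ✗
v: □p is T. ✗
w: □p is F. ✓
x: □p is T. ✗
y: □p is T. ✗
z: □p is T. ✗
Satisfying worlds: {s, t, w}.
So ¬□p fails at the other 5 worlds.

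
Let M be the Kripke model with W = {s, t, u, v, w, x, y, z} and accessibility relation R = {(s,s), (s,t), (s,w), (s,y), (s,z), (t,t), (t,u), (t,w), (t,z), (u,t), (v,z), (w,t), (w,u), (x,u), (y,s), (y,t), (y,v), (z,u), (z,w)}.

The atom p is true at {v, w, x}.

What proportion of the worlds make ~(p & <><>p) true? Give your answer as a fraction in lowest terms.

3/4

s: p & <><>p is F. ✓
t: p & <><>p is F. ✓
u: p & <><>p is F. ✓
v: p & <><>p is T. ✗
w: p & <><>p is T. ✗
x: p & <><>p is F. ✓
y: p & <><>p is F. ✓
z: p & <><>p is F. ✓
That's 6 of 8 worlds, so 6/8 = 3/4.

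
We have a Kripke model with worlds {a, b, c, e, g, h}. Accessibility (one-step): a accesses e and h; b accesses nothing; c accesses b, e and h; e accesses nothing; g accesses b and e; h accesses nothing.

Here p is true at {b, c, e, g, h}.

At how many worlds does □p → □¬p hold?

3

a: □p is T, □¬p is F. ✗
b: □p is T, □¬p is T. ✓
c: □p is T, □¬p is F. ✗
e: □p is T, □¬p is T. ✓
g: □p is T, □¬p is F. ✗
h: □p is T, □¬p is T. ✓
Satisfying worlds: {b, e, h}.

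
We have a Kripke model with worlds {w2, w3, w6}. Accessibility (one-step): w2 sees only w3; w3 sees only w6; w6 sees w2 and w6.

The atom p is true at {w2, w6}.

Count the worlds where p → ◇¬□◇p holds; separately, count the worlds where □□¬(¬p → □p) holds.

2 and 0

For p → ◇¬□◇p:
w2: p is T, ◇¬□◇p is F. ✗
w3: p is F, ◇¬□◇p is T. ✓
w6: p is T, ◇¬□◇p is T. ✓
— 2 worlds.
For □□¬(¬p → □p):
w2: successors {w3}; □¬(¬p → □p) there: w3:F. ✗
w3: successors {w6}; □¬(¬p → □p) there: w6:F. ✗
w6: successors {w2, w6}; □¬(¬p → □p) there: w2:F, w6:F. ✗
— 0 worlds.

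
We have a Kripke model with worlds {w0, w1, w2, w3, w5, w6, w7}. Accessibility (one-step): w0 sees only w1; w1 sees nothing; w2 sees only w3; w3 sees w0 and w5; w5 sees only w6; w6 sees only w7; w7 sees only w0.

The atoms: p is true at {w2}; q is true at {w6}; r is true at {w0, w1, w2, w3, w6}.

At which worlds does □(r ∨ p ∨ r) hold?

w0: successors {w1}; r ∨ p ∨ r there: w1:T. ✓
w1: no successors, so □(r ∨ p ∨ r) holds vacuously. ✓
w2: successors {w3}; r ∨ p ∨ r there: w3:T. ✓
w3: successors {w0, w5}; r ∨ p ∨ r there: w0:T, w5:F. ✗
w5: successors {w6}; r ∨ p ∨ r there: w6:T. ✓
w6: successors {w7}; r ∨ p ∨ r there: w7:F. ✗
w7: successors {w0}; r ∨ p ∨ r there: w0:T. ✓

{w0, w1, w2, w5, w7}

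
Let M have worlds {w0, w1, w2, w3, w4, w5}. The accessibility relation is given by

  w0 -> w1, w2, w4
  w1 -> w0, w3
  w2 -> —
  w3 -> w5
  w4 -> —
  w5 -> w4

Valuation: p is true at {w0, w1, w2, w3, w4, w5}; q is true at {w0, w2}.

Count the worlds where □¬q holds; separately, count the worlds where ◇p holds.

4 and 4

For □¬q:
w0: successors {w1, w2, w4}; ¬q there: w1:T, w2:F, w4:T. ✗
w1: successors {w0, w3}; ¬q there: w0:F, w3:T. ✗
w2: no successors, so □¬q holds vacuously. ✓
w3: successors {w5}; ¬q there: w5:T. ✓
w4: no successors, so □¬q holds vacuously. ✓
w5: successors {w4}; ¬q there: w4:T. ✓
— 4 worlds.
For ◇p:
w0: successors {w1, w2, w4}; p there: w1:T, w2:T, w4:T. ✓
w1: successors {w0, w3}; p there: w0:T, w3:T. ✓
w2: no successors, so ◇p fails. ✗
w3: successors {w5}; p there: w5:T. ✓
w4: no successors, so ◇p fails. ✗
w5: successors {w4}; p there: w4:T. ✓
— 4 worlds.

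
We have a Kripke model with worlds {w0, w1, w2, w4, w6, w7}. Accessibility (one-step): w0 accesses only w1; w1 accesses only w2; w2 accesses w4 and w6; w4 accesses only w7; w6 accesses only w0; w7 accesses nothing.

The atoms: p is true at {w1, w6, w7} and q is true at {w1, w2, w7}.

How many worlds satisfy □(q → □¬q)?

w0: successors {w1}; q → □¬q there: w1:F. ✗
w1: successors {w2}; q → □¬q there: w2:T. ✓
w2: successors {w4, w6}; q → □¬q there: w4:T, w6:T. ✓
w4: successors {w7}; q → □¬q there: w7:T. ✓
w6: successors {w0}; q → □¬q there: w0:T. ✓
w7: no successors, so □(q → □¬q) holds vacuously. ✓
Satisfying worlds: {w1, w2, w4, w6, w7}.

5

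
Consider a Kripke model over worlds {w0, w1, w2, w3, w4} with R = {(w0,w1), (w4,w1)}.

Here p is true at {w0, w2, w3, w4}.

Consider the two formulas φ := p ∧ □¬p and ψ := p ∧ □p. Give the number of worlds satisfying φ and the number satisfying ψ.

For p ∧ □¬p:
w0: p is T, □¬p is T. ✓
w1: p is F, □¬p is T. ✗
w2: p is T, □¬p is T. ✓
w3: p is T, □¬p is T. ✓
w4: p is T, □¬p is T. ✓
— 4 worlds.
For p ∧ □p:
w0: p is T, □p is F. ✗
w1: p is F, □p is T. ✗
w2: p is T, □p is T. ✓
w3: p is T, □p is T. ✓
w4: p is T, □p is F. ✗
— 2 worlds.

4 and 2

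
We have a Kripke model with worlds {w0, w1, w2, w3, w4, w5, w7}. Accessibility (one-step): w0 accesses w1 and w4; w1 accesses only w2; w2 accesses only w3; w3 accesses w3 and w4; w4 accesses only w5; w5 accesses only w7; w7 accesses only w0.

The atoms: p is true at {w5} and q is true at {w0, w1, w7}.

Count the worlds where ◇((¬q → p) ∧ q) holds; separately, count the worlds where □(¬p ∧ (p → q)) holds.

For ◇((¬q → p) ∧ q):
w0: successors {w1, w4}; (¬q → p) ∧ q there: w1:T, w4:F. ✓
w1: successors {w2}; (¬q → p) ∧ q there: w2:F. ✗
w2: successors {w3}; (¬q → p) ∧ q there: w3:F. ✗
w3: successors {w3, w4}; (¬q → p) ∧ q there: w3:F, w4:F. ✗
w4: successors {w5}; (¬q → p) ∧ q there: w5:F. ✗
w5: successors {w7}; (¬q → p) ∧ q there: w7:T. ✓
w7: successors {w0}; (¬q → p) ∧ q there: w0:T. ✓
— 3 worlds.
For □(¬p ∧ (p → q)):
w0: successors {w1, w4}; ¬p ∧ (p → q) there: w1:T, w4:T. ✓
w1: successors {w2}; ¬p ∧ (p → q) there: w2:T. ✓
w2: successors {w3}; ¬p ∧ (p → q) there: w3:T. ✓
w3: successors {w3, w4}; ¬p ∧ (p → q) there: w3:T, w4:T. ✓
w4: successors {w5}; ¬p ∧ (p → q) there: w5:F. ✗
w5: successors {w7}; ¬p ∧ (p → q) there: w7:T. ✓
w7: successors {w0}; ¬p ∧ (p → q) there: w0:T. ✓
— 6 worlds.

3 and 6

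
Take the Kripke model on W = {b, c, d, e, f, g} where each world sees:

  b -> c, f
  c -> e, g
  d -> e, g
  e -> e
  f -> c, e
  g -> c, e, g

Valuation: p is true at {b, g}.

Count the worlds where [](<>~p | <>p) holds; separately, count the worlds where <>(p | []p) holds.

For [](<>~p | <>p):
b: successors {c, f}; <>~p | <>p there: c:T, f:T. ✓
c: successors {e, g}; <>~p | <>p there: e:T, g:T. ✓
d: successors {e, g}; <>~p | <>p there: e:T, g:T. ✓
e: successors {e}; <>~p | <>p there: e:T. ✓
f: successors {c, e}; <>~p | <>p there: c:T, e:T. ✓
g: successors {c, e, g}; <>~p | <>p there: c:T, e:T, g:T. ✓
— 6 worlds.
For <>(p | []p):
b: successors {c, f}; p | []p there: c:F, f:F. ✗
c: successors {e, g}; p | []p there: e:F, g:T. ✓
d: successors {e, g}; p | []p there: e:F, g:T. ✓
e: successors {e}; p | []p there: e:F. ✗
f: successors {c, e}; p | []p there: c:F, e:F. ✗
g: successors {c, e, g}; p | []p there: c:F, e:F, g:T. ✓
— 3 worlds.

6 and 3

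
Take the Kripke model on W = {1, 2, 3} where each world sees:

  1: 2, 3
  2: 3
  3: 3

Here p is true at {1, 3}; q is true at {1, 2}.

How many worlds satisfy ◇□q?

1: successors {2, 3}; □q there: 2:F, 3:F. ✗
2: successors {3}; □q there: 3:F. ✗
3: successors {3}; □q there: 3:F. ✗
Satisfying worlds: ∅.

0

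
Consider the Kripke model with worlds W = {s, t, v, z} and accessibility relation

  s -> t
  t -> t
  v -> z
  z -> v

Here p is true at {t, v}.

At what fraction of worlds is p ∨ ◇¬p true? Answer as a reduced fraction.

s: p is F, ◇¬p is F. ✗
t: p is T, ◇¬p is F. ✓
v: p is T, ◇¬p is T. ✓
z: p is F, ◇¬p is F. ✗
That's 2 of 4 worlds, so 2/4 = 1/2.

1/2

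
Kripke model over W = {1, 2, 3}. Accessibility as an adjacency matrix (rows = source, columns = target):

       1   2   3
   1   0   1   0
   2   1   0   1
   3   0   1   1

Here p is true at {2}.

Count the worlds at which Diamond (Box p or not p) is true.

1: successors {2}; Box p or not p there: 2:F. ✗
2: successors {1, 3}; Box p or not p there: 1:T, 3:T. ✓
3: successors {2, 3}; Box p or not p there: 2:F, 3:T. ✓
Satisfying worlds: {2, 3}.

2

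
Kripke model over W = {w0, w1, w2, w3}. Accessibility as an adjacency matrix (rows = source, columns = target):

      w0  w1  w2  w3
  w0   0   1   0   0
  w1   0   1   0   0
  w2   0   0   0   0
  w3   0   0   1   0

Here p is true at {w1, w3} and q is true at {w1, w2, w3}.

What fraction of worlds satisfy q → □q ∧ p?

w0: q is F, □q ∧ p is F. ✓
w1: q is T, □q ∧ p is T. ✓
w2: q is T, □q ∧ p is F. ✗
w3: q is T, □q ∧ p is T. ✓
That's 3 of 4 worlds, so 3/4.

3/4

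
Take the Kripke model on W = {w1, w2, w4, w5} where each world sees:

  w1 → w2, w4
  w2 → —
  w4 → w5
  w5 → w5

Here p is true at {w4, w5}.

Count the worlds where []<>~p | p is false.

w1: []<>~p is F, p is F. ✗
w2: []<>~p is T, p is F. ✓
w4: []<>~p is F, p is T. ✓
w5: []<>~p is F, p is T. ✓
Satisfying worlds: {w2, w4, w5}.
So []<>~p | p fails at the other 1 world.

1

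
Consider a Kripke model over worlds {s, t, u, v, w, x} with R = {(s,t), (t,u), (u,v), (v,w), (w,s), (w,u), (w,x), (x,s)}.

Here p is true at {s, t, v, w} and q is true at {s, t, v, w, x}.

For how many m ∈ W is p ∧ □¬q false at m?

s: p is T, □¬q is F. ✗
t: p is T, □¬q is T. ✓
u: p is F, □¬q is F. ✗
v: p is T, □¬q is F. ✗
w: p is T, □¬q is F. ✗
x: p is F, □¬q is F. ✗
Satisfying worlds: {t}.
So p ∧ □¬q fails at the other 5 worlds.

5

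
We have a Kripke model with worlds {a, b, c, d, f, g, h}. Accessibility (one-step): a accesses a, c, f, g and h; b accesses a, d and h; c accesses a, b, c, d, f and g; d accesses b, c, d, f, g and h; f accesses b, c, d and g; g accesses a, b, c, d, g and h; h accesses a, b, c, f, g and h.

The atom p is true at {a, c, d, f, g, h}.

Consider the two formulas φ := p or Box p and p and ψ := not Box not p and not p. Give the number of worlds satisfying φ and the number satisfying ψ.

For p or Box p and p:
a: p is T, Box p and p is T. ✓
b: p is F, Box p and p is F. ✗
c: p is T, Box p and p is F. ✓
d: p is T, Box p and p is F. ✓
f: p is T, Box p and p is F. ✓
g: p is T, Box p and p is F. ✓
h: p is T, Box p and p is F. ✓
— 6 worlds.
For not Box not p and not p:
a: not Box not p is T, not p is F. ✗
b: not Box not p is T, not p is T. ✓
c: not Box not p is T, not p is F. ✗
d: not Box not p is T, not p is F. ✗
f: not Box not p is T, not p is F. ✗
g: not Box not p is T, not p is F. ✗
h: not Box not p is T, not p is F. ✗
— 1 world.

6 and 1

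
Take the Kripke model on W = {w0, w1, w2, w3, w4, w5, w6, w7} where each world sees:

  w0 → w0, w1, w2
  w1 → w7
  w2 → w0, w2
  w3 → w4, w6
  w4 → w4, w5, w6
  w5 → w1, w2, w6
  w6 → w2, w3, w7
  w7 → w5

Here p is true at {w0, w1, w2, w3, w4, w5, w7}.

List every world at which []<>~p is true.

{w7}

w0: successors {w0, w1, w2}; <>~p there: w0:F, w1:F, w2:F. ✗
w1: successors {w7}; <>~p there: w7:F. ✗
w2: successors {w0, w2}; <>~p there: w0:F, w2:F. ✗
w3: successors {w4, w6}; <>~p there: w4:T, w6:F. ✗
w4: successors {w4, w5, w6}; <>~p there: w4:T, w5:T, w6:F. ✗
w5: successors {w1, w2, w6}; <>~p there: w1:F, w2:F, w6:F. ✗
w6: successors {w2, w3, w7}; <>~p there: w2:F, w3:T, w7:F. ✗
w7: successors {w5}; <>~p there: w5:T. ✓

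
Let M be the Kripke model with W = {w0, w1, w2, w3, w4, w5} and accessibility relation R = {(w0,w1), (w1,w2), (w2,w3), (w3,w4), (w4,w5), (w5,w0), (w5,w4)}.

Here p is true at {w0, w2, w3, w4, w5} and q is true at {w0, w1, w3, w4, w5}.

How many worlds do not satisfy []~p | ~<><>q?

w0: []~p is T, ~<><>q is T. ✓
w1: []~p is F, ~<><>q is F. ✗
w2: []~p is F, ~<><>q is F. ✗
w3: []~p is F, ~<><>q is F. ✗
w4: []~p is F, ~<><>q is F. ✗
w5: []~p is F, ~<><>q is F. ✗
Satisfying worlds: {w0}.
So []~p | ~<><>q fails at the other 5 worlds.

5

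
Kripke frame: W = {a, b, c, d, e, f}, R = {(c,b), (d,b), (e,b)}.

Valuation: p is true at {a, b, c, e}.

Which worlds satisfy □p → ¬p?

{d, f}

a: □p is T, ¬p is F. ✗
b: □p is T, ¬p is F. ✗
c: □p is T, ¬p is F. ✗
d: □p is T, ¬p is T. ✓
e: □p is T, ¬p is F. ✗
f: □p is T, ¬p is T. ✓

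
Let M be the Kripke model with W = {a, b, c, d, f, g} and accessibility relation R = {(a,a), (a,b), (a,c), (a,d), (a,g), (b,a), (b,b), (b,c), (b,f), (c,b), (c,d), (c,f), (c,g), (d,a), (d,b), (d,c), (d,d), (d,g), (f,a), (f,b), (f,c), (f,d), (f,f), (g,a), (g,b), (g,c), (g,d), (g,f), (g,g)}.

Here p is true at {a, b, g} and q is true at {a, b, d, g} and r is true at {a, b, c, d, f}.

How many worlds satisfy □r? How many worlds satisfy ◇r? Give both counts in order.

2 and 6

For □r:
a: successors {a, b, c, d, g}; r there: a:T, b:T, c:T, d:T, g:F. ✗
b: successors {a, b, c, f}; r there: a:T, b:T, c:T, f:T. ✓
c: successors {b, d, f, g}; r there: b:T, d:T, f:T, g:F. ✗
d: successors {a, b, c, d, g}; r there: a:T, b:T, c:T, d:T, g:F. ✗
f: successors {a, b, c, d, f}; r there: a:T, b:T, c:T, d:T, f:T. ✓
g: successors {a, b, c, d, f, g}; r there: a:T, b:T, c:T, d:T, f:T, g:F. ✗
— 2 worlds.
For ◇r:
a: successors {a, b, c, d, g}; r there: a:T, b:T, c:T, d:T, g:F. ✓
b: successors {a, b, c, f}; r there: a:T, b:T, c:T, f:T. ✓
c: successors {b, d, f, g}; r there: b:T, d:T, f:T, g:F. ✓
d: successors {a, b, c, d, g}; r there: a:T, b:T, c:T, d:T, g:F. ✓
f: successors {a, b, c, d, f}; r there: a:T, b:T, c:T, d:T, f:T. ✓
g: successors {a, b, c, d, f, g}; r there: a:T, b:T, c:T, d:T, f:T, g:F. ✓
— 6 worlds.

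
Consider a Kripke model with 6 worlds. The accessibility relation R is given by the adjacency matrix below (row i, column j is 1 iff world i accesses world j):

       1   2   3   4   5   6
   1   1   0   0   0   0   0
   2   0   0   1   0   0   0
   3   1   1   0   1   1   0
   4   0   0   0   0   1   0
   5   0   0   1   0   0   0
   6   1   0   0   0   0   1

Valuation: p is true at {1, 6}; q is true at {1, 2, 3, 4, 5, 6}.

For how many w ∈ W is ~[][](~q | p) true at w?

1: [][](~q | p) is T. ✗
2: [][](~q | p) is F. ✓
3: [][](~q | p) is F. ✓
4: [][](~q | p) is F. ✓
5: [][](~q | p) is F. ✓
6: [][](~q | p) is T. ✗
Satisfying worlds: {2, 3, 4, 5}.

4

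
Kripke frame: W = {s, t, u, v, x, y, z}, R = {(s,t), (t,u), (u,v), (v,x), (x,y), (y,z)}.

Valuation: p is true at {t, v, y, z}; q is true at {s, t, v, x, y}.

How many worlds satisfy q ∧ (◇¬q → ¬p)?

s: q is T, ◇¬q → ¬p is T. ✓
t: q is T, ◇¬q → ¬p is F. ✗
u: q is F, ◇¬q → ¬p is T. ✗
v: q is T, ◇¬q → ¬p is T. ✓
x: q is T, ◇¬q → ¬p is T. ✓
y: q is T, ◇¬q → ¬p is F. ✗
z: q is F, ◇¬q → ¬p is T. ✗
Satisfying worlds: {s, v, x}.

3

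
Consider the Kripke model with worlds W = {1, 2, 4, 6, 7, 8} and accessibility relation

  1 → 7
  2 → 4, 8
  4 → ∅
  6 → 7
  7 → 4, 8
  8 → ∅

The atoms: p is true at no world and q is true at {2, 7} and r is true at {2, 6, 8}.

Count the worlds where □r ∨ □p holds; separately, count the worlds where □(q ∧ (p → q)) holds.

For □r ∨ □p:
1: □r is F, □p is F. ✗
2: □r is F, □p is F. ✗
4: □r is T, □p is T. ✓
6: □r is F, □p is F. ✗
7: □r is F, □p is F. ✗
8: □r is T, □p is T. ✓
— 2 worlds.
For □(q ∧ (p → q)):
1: successors {7}; q ∧ (p → q) there: 7:T. ✓
2: successors {4, 8}; q ∧ (p → q) there: 4:F, 8:F. ✗
4: no successors, so □(q ∧ (p → q)) holds vacuously. ✓
6: successors {7}; q ∧ (p → q) there: 7:T. ✓
7: successors {4, 8}; q ∧ (p → q) there: 4:F, 8:F. ✗
8: no successors, so □(q ∧ (p → q)) holds vacuously. ✓
— 4 worlds.

2 and 4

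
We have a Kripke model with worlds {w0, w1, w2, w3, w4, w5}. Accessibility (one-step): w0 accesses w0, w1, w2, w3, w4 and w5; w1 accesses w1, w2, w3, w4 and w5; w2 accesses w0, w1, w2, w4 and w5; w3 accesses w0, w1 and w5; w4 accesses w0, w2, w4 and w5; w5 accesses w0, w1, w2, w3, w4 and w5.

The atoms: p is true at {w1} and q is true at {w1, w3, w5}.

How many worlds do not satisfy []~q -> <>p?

0

w0: []~q is F, <>p is T. ✓
w1: []~q is F, <>p is T. ✓
w2: []~q is F, <>p is T. ✓
w3: []~q is F, <>p is T. ✓
w4: []~q is F, <>p is F. ✓
w5: []~q is F, <>p is T. ✓
Satisfying worlds: {w0, w1, w2, w3, w4, w5}.
So []~q -> <>p fails at the other 0 worlds.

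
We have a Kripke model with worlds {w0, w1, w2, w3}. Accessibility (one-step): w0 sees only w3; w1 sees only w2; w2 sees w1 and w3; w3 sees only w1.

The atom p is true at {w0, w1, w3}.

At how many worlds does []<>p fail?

2

w0: successors {w3}; <>p there: w3:T. ✓
w1: successors {w2}; <>p there: w2:T. ✓
w2: successors {w1, w3}; <>p there: w1:F, w3:T. ✗
w3: successors {w1}; <>p there: w1:F. ✗
Satisfying worlds: {w0, w1}.
So []<>p fails at the other 2 worlds.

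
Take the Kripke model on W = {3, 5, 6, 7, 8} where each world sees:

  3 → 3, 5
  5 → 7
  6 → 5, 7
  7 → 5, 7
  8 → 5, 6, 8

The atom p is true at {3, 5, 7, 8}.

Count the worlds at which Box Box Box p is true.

3: successors {3, 5}; Box Box p there: 3:T, 5:T. ✓
5: successors {7}; Box Box p there: 7:T. ✓
6: successors {5, 7}; Box Box p there: 5:T, 7:T. ✓
7: successors {5, 7}; Box Box p there: 5:T, 7:T. ✓
8: successors {5, 6, 8}; Box Box p there: 5:T, 6:T, 8:F. ✗
Satisfying worlds: {3, 5, 6, 7}.

4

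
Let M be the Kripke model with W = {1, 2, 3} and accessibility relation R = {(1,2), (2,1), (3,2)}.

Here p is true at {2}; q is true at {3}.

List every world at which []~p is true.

1: successors {2}; ~p there: 2:F. ✗
2: successors {1}; ~p there: 1:T. ✓
3: successors {2}; ~p there: 2:F. ✗

{2}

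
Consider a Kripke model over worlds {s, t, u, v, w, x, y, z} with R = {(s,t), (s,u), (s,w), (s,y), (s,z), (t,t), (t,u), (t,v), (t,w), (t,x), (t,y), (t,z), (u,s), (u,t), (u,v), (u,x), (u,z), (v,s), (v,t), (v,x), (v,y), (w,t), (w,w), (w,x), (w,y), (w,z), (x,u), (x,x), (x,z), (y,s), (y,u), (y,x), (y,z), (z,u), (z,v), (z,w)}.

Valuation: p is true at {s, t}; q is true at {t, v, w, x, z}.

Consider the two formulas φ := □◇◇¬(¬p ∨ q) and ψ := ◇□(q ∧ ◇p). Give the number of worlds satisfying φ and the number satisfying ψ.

8 and 0

For □◇◇¬(¬p ∨ q):
s: successors {t, u, w, y, z}; ◇◇¬(¬p ∨ q) there: t:T, u:T, w:T, y:T, z:T. ✓
t: successors {t, u, v, w, x, y, z}; ◇◇¬(¬p ∨ q) there: t:T, u:T, v:T, w:T, x:T, y:T, z:T. ✓
u: successors {s, t, v, x, z}; ◇◇¬(¬p ∨ q) there: s:T, t:T, v:T, x:T, z:T. ✓
v: successors {s, t, x, y}; ◇◇¬(¬p ∨ q) there: s:T, t:T, x:T, y:T. ✓
w: successors {t, w, x, y, z}; ◇◇¬(¬p ∨ q) there: t:T, w:T, x:T, y:T, z:T. ✓
x: successors {u, x, z}; ◇◇¬(¬p ∨ q) there: u:T, x:T, z:T. ✓
y: successors {s, u, x, z}; ◇◇¬(¬p ∨ q) there: s:T, u:T, x:T, z:T. ✓
z: successors {u, v, w}; ◇◇¬(¬p ∨ q) there: u:T, v:T, w:T. ✓
— 8 worlds.
For ◇□(q ∧ ◇p):
s: successors {t, u, w, y, z}; □(q ∧ ◇p) there: t:F, u:F, w:F, y:F, z:F. ✗
t: successors {t, u, v, w, x, y, z}; □(q ∧ ◇p) there: t:F, u:F, v:F, w:F, x:F, y:F, z:F. ✗
u: successors {s, t, v, x, z}; □(q ∧ ◇p) there: s:F, t:F, v:F, x:F, z:F. ✗
v: successors {s, t, x, y}; □(q ∧ ◇p) there: s:F, t:F, x:F, y:F. ✗
w: successors {t, w, x, y, z}; □(q ∧ ◇p) there: t:F, w:F, x:F, y:F, z:F. ✗
x: successors {u, x, z}; □(q ∧ ◇p) there: u:F, x:F, z:F. ✗
y: successors {s, u, x, z}; □(q ∧ ◇p) there: s:F, u:F, x:F, z:F. ✗
z: successors {u, v, w}; □(q ∧ ◇p) there: u:F, v:F, w:F. ✗
— 0 worlds.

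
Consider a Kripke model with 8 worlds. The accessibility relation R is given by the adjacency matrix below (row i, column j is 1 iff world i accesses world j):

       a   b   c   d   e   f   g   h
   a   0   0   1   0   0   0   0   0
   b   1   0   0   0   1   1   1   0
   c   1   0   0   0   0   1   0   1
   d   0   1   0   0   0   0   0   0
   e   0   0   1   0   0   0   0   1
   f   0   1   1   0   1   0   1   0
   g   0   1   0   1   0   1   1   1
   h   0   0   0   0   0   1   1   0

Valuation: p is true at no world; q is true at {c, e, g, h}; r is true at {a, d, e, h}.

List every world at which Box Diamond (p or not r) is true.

a: successors {c}; Diamond (p or not r) there: c:T. ✓
b: successors {a, e, f, g}; Diamond (p or not r) there: a:T, e:T, f:T, g:T. ✓
c: successors {a, f, h}; Diamond (p or not r) there: a:T, f:T, h:T. ✓
d: successors {b}; Diamond (p or not r) there: b:T. ✓
e: successors {c, h}; Diamond (p or not r) there: c:T, h:T. ✓
f: successors {b, c, e, g}; Diamond (p or not r) there: b:T, c:T, e:T, g:T. ✓
g: successors {b, d, f, g, h}; Diamond (p or not r) there: b:T, d:T, f:T, g:T, h:T. ✓
h: successors {f, g}; Diamond (p or not r) there: f:T, g:T. ✓

{a, b, c, d, e, f, g, h}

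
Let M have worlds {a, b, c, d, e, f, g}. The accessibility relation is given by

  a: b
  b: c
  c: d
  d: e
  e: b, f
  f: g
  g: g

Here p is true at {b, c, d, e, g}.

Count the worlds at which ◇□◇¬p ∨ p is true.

5

a: ◇□◇¬p is F, p is F. ✗
b: ◇□◇¬p is F, p is T. ✓
c: ◇□◇¬p is T, p is T. ✓
d: ◇□◇¬p is F, p is T. ✓
e: ◇□◇¬p is F, p is T. ✓
f: ◇□◇¬p is F, p is F. ✗
g: ◇□◇¬p is F, p is T. ✓
Satisfying worlds: {b, c, d, e, g}.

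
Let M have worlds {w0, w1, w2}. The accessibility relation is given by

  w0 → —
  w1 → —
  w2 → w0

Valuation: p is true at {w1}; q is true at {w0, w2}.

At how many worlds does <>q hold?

1

w0: no successors, so <>q fails. ✗
w1: no successors, so <>q fails. ✗
w2: successors {w0}; q there: w0:T. ✓
Satisfying worlds: {w2}.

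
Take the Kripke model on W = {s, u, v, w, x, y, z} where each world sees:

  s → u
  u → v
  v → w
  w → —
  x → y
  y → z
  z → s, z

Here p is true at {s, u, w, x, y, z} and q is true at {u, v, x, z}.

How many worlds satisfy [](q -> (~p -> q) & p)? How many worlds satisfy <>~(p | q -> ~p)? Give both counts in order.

6 and 5

For [](q -> (~p -> q) & p):
s: successors {u}; q -> (~p -> q) & p there: u:T. ✓
u: successors {v}; q -> (~p -> q) & p there: v:F. ✗
v: successors {w}; q -> (~p -> q) & p there: w:T. ✓
w: no successors, so [](q -> (~p -> q) & p) holds vacuously. ✓
x: successors {y}; q -> (~p -> q) & p there: y:T. ✓
y: successors {z}; q -> (~p -> q) & p there: z:T. ✓
z: successors {s, z}; q -> (~p -> q) & p there: s:T, z:T. ✓
— 6 worlds.
For <>~(p | q -> ~p):
s: successors {u}; ~(p | q -> ~p) there: u:T. ✓
u: successors {v}; ~(p | q -> ~p) there: v:F. ✗
v: successors {w}; ~(p | q -> ~p) there: w:T. ✓
w: no successors, so <>~(p | q -> ~p) fails. ✗
x: successors {y}; ~(p | q -> ~p) there: y:T. ✓
y: successors {z}; ~(p | q -> ~p) there: z:T. ✓
z: successors {s, z}; ~(p | q -> ~p) there: s:T, z:T. ✓
— 5 worlds.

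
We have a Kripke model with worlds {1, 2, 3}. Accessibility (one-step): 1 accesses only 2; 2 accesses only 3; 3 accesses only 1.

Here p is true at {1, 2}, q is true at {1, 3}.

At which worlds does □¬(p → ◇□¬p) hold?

1: successors {2}; ¬(p → ◇□¬p) there: 2:T. ✓
2: successors {3}; ¬(p → ◇□¬p) there: 3:F. ✗
3: successors {1}; ¬(p → ◇□¬p) there: 1:F. ✗

{1}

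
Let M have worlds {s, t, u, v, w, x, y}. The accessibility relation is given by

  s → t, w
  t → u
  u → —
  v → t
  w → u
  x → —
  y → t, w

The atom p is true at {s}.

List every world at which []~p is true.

s: successors {t, w}; ~p there: t:T, w:T. ✓
t: successors {u}; ~p there: u:T. ✓
u: no successors, so []~p holds vacuously. ✓
v: successors {t}; ~p there: t:T. ✓
w: successors {u}; ~p there: u:T. ✓
x: no successors, so []~p holds vacuously. ✓
y: successors {t, w}; ~p there: t:T, w:T. ✓

{s, t, u, v, w, x, y}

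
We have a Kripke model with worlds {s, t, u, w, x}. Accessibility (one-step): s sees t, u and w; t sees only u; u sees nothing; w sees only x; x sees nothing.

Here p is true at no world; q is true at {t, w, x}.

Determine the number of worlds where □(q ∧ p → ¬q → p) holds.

5

s: successors {t, u, w}; q ∧ p → ¬q → p there: t:T, u:T, w:T. ✓
t: successors {u}; q ∧ p → ¬q → p there: u:T. ✓
u: no successors, so □(q ∧ p → ¬q → p) holds vacuously. ✓
w: successors {x}; q ∧ p → ¬q → p there: x:T. ✓
x: no successors, so □(q ∧ p → ¬q → p) holds vacuously. ✓
Satisfying worlds: {s, t, u, w, x}.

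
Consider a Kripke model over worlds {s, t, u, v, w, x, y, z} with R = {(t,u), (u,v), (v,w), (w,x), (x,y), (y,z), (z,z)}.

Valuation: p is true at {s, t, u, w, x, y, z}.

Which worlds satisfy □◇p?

s: no successors, so □◇p holds vacuously. ✓
t: successors {u}; ◇p there: u:F. ✗
u: successors {v}; ◇p there: v:T. ✓
v: successors {w}; ◇p there: w:T. ✓
w: successors {x}; ◇p there: x:T. ✓
x: successors {y}; ◇p there: y:T. ✓
y: successors {z}; ◇p there: z:T. ✓
z: successors {z}; ◇p there: z:T. ✓

{s, u, v, w, x, y, z}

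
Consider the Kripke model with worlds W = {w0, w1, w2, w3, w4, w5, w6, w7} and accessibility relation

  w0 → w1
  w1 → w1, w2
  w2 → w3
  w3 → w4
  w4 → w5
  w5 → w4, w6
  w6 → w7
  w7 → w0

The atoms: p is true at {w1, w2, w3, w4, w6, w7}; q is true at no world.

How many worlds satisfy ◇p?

w0: successors {w1}; p there: w1:T. ✓
w1: successors {w1, w2}; p there: w1:T, w2:T. ✓
w2: successors {w3}; p there: w3:T. ✓
w3: successors {w4}; p there: w4:T. ✓
w4: successors {w5}; p there: w5:F. ✗
w5: successors {w4, w6}; p there: w4:T, w6:T. ✓
w6: successors {w7}; p there: w7:T. ✓
w7: successors {w0}; p there: w0:F. ✗
Satisfying worlds: {w0, w1, w2, w3, w5, w6}.

6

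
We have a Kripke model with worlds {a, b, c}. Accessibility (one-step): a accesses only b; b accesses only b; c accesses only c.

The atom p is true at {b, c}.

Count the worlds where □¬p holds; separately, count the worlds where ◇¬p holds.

For □¬p:
a: successors {b}; ¬p there: b:F. ✗
b: successors {b}; ¬p there: b:F. ✗
c: successors {c}; ¬p there: c:F. ✗
— 0 worlds.
For ◇¬p:
a: successors {b}; ¬p there: b:F. ✗
b: successors {b}; ¬p there: b:F. ✗
c: successors {c}; ¬p there: c:F. ✗
— 0 worlds.

0 and 0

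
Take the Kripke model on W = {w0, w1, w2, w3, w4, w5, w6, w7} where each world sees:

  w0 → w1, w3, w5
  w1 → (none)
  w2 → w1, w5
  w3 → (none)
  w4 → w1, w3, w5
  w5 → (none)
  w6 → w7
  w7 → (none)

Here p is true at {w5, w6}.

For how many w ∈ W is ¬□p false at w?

4

w0: □p is F. ✓
w1: □p is T. ✗
w2: □p is F. ✓
w3: □p is T. ✗
w4: □p is F. ✓
w5: □p is T. ✗
w6: □p is F. ✓
w7: □p is T. ✗
Satisfying worlds: {w0, w2, w4, w6}.
So ¬□p fails at the other 4 worlds.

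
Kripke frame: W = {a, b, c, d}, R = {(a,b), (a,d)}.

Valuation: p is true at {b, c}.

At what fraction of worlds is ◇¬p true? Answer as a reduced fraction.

a: successors {b, d}; ¬p there: b:F, d:T. ✓
b: no successors, so ◇¬p fails. ✗
c: no successors, so ◇¬p fails. ✗
d: no successors, so ◇¬p fails. ✗
That's 1 of 4 worlds, so 1/4.

1/4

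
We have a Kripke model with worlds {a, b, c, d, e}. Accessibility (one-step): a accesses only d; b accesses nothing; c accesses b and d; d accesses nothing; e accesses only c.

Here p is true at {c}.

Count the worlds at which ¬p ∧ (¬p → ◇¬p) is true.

1

a: ¬p is T, ¬p → ◇¬p is T. ✓
b: ¬p is T, ¬p → ◇¬p is F. ✗
c: ¬p is F, ¬p → ◇¬p is T. ✗
d: ¬p is T, ¬p → ◇¬p is F. ✗
e: ¬p is T, ¬p → ◇¬p is F. ✗
Satisfying worlds: {a}.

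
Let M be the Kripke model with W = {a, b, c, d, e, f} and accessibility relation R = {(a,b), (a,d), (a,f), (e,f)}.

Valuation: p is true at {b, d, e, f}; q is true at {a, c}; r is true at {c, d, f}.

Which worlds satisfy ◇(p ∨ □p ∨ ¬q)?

a: successors {b, d, f}; p ∨ □p ∨ ¬q there: b:T, d:T, f:T. ✓
b: no successors, so ◇(p ∨ □p ∨ ¬q) fails. ✗
c: no successors, so ◇(p ∨ □p ∨ ¬q) fails. ✗
d: no successors, so ◇(p ∨ □p ∨ ¬q) fails. ✗
e: successors {f}; p ∨ □p ∨ ¬q there: f:T. ✓
f: no successors, so ◇(p ∨ □p ∨ ¬q) fails. ✗

{a, e}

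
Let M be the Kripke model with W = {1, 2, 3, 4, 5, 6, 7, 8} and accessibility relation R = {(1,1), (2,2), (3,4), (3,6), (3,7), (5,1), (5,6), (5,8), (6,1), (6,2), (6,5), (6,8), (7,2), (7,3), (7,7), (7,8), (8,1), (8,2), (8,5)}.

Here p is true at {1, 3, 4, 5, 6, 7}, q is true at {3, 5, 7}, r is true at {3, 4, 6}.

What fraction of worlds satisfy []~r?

1: successors {1}; ~r there: 1:T. ✓
2: successors {2}; ~r there: 2:T. ✓
3: successors {4, 6, 7}; ~r there: 4:F, 6:F, 7:T. ✗
4: no successors, so []~r holds vacuously. ✓
5: successors {1, 6, 8}; ~r there: 1:T, 6:F, 8:T. ✗
6: successors {1, 2, 5, 8}; ~r there: 1:T, 2:T, 5:T, 8:T. ✓
7: successors {2, 3, 7, 8}; ~r there: 2:T, 3:F, 7:T, 8:T. ✗
8: successors {1, 2, 5}; ~r there: 1:T, 2:T, 5:T. ✓
That's 5 of 8 worlds, so 5/8.

5/8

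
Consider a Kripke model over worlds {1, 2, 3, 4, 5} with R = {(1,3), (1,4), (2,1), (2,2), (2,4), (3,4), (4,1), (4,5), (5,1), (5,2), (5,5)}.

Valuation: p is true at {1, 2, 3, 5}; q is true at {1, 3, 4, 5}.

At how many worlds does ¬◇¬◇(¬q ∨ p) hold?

4

1: ◇¬◇(¬q ∨ p) is T. ✗
2: ◇¬◇(¬q ∨ p) is F. ✓
3: ◇¬◇(¬q ∨ p) is F. ✓
4: ◇¬◇(¬q ∨ p) is F. ✓
5: ◇¬◇(¬q ∨ p) is F. ✓
Satisfying worlds: {2, 3, 4, 5}.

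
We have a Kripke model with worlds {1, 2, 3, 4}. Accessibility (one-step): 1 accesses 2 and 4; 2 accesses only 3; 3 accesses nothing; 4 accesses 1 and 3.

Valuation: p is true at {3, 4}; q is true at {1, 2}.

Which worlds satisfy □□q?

{2, 3}

1: successors {2, 4}; □q there: 2:F, 4:F. ✗
2: successors {3}; □q there: 3:T. ✓
3: no successors, so □□q holds vacuously. ✓
4: successors {1, 3}; □q there: 1:F, 3:T. ✗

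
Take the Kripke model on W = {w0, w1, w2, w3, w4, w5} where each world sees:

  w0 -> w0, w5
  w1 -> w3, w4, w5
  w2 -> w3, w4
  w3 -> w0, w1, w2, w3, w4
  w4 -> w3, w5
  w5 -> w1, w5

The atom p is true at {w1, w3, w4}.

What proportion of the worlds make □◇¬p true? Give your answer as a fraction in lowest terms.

5/6

w0: successors {w0, w5}; ◇¬p there: w0:T, w5:T. ✓
w1: successors {w3, w4, w5}; ◇¬p there: w3:T, w4:T, w5:T. ✓
w2: successors {w3, w4}; ◇¬p there: w3:T, w4:T. ✓
w3: successors {w0, w1, w2, w3, w4}; ◇¬p there: w0:T, w1:T, w2:F, w3:T, w4:T. ✗
w4: successors {w3, w5}; ◇¬p there: w3:T, w5:T. ✓
w5: successors {w1, w5}; ◇¬p there: w1:T, w5:T. ✓
That's 5 of 6 worlds, so 5/6.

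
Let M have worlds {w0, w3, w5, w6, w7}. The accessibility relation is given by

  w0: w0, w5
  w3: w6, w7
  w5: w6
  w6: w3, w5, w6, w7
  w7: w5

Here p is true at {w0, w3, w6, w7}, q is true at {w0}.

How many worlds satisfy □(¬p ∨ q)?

w0: successors {w0, w5}; ¬p ∨ q there: w0:T, w5:T. ✓
w3: successors {w6, w7}; ¬p ∨ q there: w6:F, w7:F. ✗
w5: successors {w6}; ¬p ∨ q there: w6:F. ✗
w6: successors {w3, w5, w6, w7}; ¬p ∨ q there: w3:F, w5:T, w6:F, w7:F. ✗
w7: successors {w5}; ¬p ∨ q there: w5:T. ✓
Satisfying worlds: {w0, w7}.

2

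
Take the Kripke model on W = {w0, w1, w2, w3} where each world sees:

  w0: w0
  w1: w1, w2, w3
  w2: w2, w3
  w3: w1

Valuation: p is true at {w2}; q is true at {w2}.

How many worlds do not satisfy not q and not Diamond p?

w0: not q is T, not Diamond p is T. ✓
w1: not q is T, not Diamond p is F. ✗
w2: not q is F, not Diamond p is F. ✗
w3: not q is T, not Diamond p is T. ✓
Satisfying worlds: {w0, w3}.
So not q and not Diamond p fails at the other 2 worlds.

2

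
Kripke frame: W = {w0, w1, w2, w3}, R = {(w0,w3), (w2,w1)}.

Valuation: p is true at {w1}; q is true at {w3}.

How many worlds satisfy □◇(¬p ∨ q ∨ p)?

2

w0: successors {w3}; ◇(¬p ∨ q ∨ p) there: w3:F. ✗
w1: no successors, so □◇(¬p ∨ q ∨ p) holds vacuously. ✓
w2: successors {w1}; ◇(¬p ∨ q ∨ p) there: w1:F. ✗
w3: no successors, so □◇(¬p ∨ q ∨ p) holds vacuously. ✓
Satisfying worlds: {w1, w3}.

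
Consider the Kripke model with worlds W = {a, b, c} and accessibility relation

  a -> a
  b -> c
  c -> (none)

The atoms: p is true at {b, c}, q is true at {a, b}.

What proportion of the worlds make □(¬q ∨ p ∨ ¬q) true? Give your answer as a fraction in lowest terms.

2/3

a: successors {a}; ¬q ∨ p ∨ ¬q there: a:F. ✗
b: successors {c}; ¬q ∨ p ∨ ¬q there: c:T. ✓
c: no successors, so □(¬q ∨ p ∨ ¬q) holds vacuously. ✓
That's 2 of 3 worlds, so 2/3.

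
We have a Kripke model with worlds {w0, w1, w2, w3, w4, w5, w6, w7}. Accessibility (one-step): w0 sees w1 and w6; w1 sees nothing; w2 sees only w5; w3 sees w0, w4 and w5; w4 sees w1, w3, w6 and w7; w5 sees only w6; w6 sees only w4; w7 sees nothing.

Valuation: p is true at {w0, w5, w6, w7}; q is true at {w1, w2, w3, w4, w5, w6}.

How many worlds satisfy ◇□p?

4

w0: successors {w1, w6}; □p there: w1:T, w6:F. ✓
w1: no successors, so ◇□p fails. ✗
w2: successors {w5}; □p there: w5:T. ✓
w3: successors {w0, w4, w5}; □p there: w0:F, w4:F, w5:T. ✓
w4: successors {w1, w3, w6, w7}; □p there: w1:T, w3:F, w6:F, w7:T. ✓
w5: successors {w6}; □p there: w6:F. ✗
w6: successors {w4}; □p there: w4:F. ✗
w7: no successors, so ◇□p fails. ✗
Satisfying worlds: {w0, w2, w3, w4}.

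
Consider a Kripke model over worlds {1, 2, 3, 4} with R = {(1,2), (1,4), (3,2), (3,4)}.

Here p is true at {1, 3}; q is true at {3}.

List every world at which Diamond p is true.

1: successors {2, 4}; p there: 2:F, 4:F. ✗
2: no successors, so Diamond p fails. ✗
3: successors {2, 4}; p there: 2:F, 4:F. ✗
4: no successors, so Diamond p fails. ✗

∅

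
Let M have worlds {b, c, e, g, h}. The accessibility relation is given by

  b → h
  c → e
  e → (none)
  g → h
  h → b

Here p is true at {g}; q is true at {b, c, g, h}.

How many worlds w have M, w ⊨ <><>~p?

b: successors {h}; <>~p there: h:T. ✓
c: successors {e}; <>~p there: e:F. ✗
e: no successors, so <><>~p fails. ✗
g: successors {h}; <>~p there: h:T. ✓
h: successors {b}; <>~p there: b:T. ✓
Satisfying worlds: {b, g, h}.

3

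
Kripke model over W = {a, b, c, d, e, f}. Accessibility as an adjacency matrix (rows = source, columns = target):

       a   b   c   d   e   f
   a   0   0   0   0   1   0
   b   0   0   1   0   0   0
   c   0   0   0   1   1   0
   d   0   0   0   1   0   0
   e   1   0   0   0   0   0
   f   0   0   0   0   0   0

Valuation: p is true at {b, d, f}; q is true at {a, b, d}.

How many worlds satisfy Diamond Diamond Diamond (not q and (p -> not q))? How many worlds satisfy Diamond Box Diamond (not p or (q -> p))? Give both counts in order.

2 and 5

For Diamond Diamond Diamond (not q and (p -> not q)):
a: successors {e}; Diamond Diamond (not q and (p -> not q)) there: e:T. ✓
b: successors {c}; Diamond Diamond (not q and (p -> not q)) there: c:F. ✗
c: successors {d, e}; Diamond Diamond (not q and (p -> not q)) there: d:F, e:T. ✓
d: successors {d}; Diamond Diamond (not q and (p -> not q)) there: d:F. ✗
e: successors {a}; Diamond Diamond (not q and (p -> not q)) there: a:F. ✗
f: no successors, so Diamond Diamond Diamond (not q and (p -> not q)) fails. ✗
— 2 worlds.
For Diamond Box Diamond (not p or (q -> p)):
a: successors {e}; Box Diamond (not p or (q -> p)) there: e:T. ✓
b: successors {c}; Box Diamond (not p or (q -> p)) there: c:T. ✓
c: successors {d, e}; Box Diamond (not p or (q -> p)) there: d:T, e:T. ✓
d: successors {d}; Box Diamond (not p or (q -> p)) there: d:T. ✓
e: successors {a}; Box Diamond (not p or (q -> p)) there: a:T. ✓
f: no successors, so Diamond Box Diamond (not p or (q -> p)) fails. ✗
— 5 worlds.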